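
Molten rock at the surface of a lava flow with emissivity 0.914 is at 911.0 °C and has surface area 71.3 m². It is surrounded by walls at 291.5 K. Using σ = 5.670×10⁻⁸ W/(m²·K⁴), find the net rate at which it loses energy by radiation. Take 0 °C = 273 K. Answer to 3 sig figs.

T = 911.0 °C + 273 = 1184.0 K.
Area A = 71.3 m².
Net radiated power P_net = εσA(T⁴ − T₀⁴) = 0.914×5.670×10⁻⁸×71.3×(1184.0⁴ − 291.5⁴).
T⁴ − T₀⁴ = 1.96520×10¹² − 7.22028×10⁹ = 1.95798×10¹² K⁴, so P_net = 7.23×10⁶ W.

Net loss ≈ 7.23×10⁶ W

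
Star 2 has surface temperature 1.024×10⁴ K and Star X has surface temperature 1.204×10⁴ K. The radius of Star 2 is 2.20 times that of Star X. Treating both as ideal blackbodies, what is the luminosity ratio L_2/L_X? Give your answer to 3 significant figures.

L_2/L_X ≈ 2.53

L ∝ R²T⁴, so L_2/L_X = (R_2/R_X)²(T_2/T_X)⁴ = (2.20)² × (1.024×10⁴/1.204×10⁴)⁴ = 4.84 × 0.523231 = 2.53.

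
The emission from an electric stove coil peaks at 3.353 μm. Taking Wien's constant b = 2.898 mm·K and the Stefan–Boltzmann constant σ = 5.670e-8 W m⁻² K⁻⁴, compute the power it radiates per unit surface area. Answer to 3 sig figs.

I ≈ 3.16×10⁴ W/m²

Wien's law: T = b/λ_max = 2.898×10⁻³/3.353×10⁻⁶ = 864.301 K.
Then I = σT⁴ = 5.670×10⁻⁸×(864.301)⁴ = 3.16×10⁴ W/m².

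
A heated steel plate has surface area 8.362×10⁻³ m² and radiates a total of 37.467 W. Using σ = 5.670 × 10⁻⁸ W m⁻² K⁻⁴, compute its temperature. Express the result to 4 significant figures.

T ≈ 530.2 K

Area A = 8.362×10⁻³ m².
P = σAT⁴ ⇒ T = (P/(σA))^(1/4) = (37.467/(5.670×10⁻⁸×8.362×10⁻³))^(1/4) = 530.2 K.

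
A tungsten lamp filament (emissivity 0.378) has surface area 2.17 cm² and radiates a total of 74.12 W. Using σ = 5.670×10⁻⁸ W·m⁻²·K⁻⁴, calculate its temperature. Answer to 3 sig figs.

Area A = 2.17 cm² = 2.17×10⁻⁴ m².
P = εσAT⁴ ⇒ T = (P/(εσA))^(1/4) = (74.12/(0.378×5.670×10⁻⁸×2.17×10⁻⁴))^(1/4) = 2.00×10³ K.

T ≈ 2.00×10³ K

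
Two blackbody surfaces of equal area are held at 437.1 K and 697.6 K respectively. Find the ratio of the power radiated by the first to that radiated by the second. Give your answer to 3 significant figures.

P₁/P₂ ≈ 0.154

With equal areas, P₁/P₂ = (T₁/T₂)⁴ = (437.1/697.6)⁴ = 0.154.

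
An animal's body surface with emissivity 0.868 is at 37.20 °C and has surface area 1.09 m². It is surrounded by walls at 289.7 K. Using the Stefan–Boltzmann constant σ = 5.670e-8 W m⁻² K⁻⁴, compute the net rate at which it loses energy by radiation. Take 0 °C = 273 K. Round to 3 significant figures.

T = 37.20 °C + 273 = 310.20 K.
Area A = 1.09 m².
Net radiated power P_net = εσA(T⁴ − T₀⁴) = 0.868×5.670×10⁻⁸×1.09×(310.20⁴ − 289.7⁴).
T⁴ − T₀⁴ = 9.25907×10⁹ − 7.04359×10⁹ = 2.21548×10⁹ K⁴, so P_net = 119 W.

Net loss ≈ 119 W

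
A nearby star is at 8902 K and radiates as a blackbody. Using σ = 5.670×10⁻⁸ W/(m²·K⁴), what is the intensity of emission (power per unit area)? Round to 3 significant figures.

I ≈ 3.56×10⁸ W/m²

Stefan–Boltzmann: I = σT⁴ = 5.670×10⁻⁸ × (8902)⁴ = 3.56×10⁸ W/m².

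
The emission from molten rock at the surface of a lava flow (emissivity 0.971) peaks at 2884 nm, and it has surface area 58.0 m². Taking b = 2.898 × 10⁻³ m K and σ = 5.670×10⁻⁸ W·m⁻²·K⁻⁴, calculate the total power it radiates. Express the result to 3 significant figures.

P ≈ 3.26×10⁶ W

Wien's law: T = b/λ_max = 2.898×10⁻³/2.884×10⁻⁶ = 1004.85 K.
Area A = 58.0 m².
Then P = εσAT⁴ = 0.971×5.670×10⁻⁸×58.0×(1004.85)⁴ = 3.26×10⁶ W.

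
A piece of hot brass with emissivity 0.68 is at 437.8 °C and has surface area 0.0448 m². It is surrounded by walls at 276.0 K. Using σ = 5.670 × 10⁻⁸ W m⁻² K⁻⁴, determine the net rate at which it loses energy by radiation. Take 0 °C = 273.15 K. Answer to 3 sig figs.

Net loss ≈ 431 W

T = 437.8 °C + 273.15 = 710.95 K.
Area A = 0.0448 m².
Net radiated power P_net = εσA(T⁴ − T₀⁴) = 0.68×5.670×10⁻⁸×0.0448×(710.95⁴ − 276.0⁴).
T⁴ − T₀⁴ = 2.55480×10¹¹ − 5.80278×10⁹ = 2.49677×10¹¹ K⁴, so P_net = 431 W.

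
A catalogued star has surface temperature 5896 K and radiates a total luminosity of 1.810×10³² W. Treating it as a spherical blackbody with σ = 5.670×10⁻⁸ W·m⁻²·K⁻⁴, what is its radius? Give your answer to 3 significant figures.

R ≈ 4.58×10¹¹ m

L = 4πR²σT⁴ ⇒ R = √(L/(4πσT⁴)).
σT⁴ = 6.85193×10⁷ W/m², so R = √(1.810×10³²/(4π×6.85193×10⁷)) = 4.58×10¹¹ m.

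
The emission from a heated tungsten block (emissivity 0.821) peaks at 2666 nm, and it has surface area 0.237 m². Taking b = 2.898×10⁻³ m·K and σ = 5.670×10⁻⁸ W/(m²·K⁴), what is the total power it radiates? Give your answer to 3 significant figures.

P ≈ 1.54×10⁴ W

Wien's law: T = b/λ_max = 2.898×10⁻³/2.666×10⁻⁶ = 1087.02 K.
Area A = 0.237 m².
Then P = εσAT⁴ = 0.821×5.670×10⁻⁸×0.237×(1087.02)⁴ = 1.54×10⁴ W.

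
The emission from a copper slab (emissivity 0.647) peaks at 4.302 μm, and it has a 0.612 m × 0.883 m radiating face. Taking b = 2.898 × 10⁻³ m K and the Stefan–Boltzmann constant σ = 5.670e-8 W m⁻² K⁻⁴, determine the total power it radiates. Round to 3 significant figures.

Wien's law: T = b/λ_max = 2.898×10⁻³/4.302×10⁻⁶ = 673.640 K.
Area A = 0.612 × 0.883 = 0.540396 m².
Then P = εσAT⁴ = 0.647×5.670×10⁻⁸×0.540396×(673.640)⁴ = 4.08×10³ W.

P ≈ 4.08×10³ W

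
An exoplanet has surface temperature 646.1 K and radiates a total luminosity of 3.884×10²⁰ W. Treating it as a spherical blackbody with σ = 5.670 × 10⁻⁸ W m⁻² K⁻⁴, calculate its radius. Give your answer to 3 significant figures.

R ≈ 5.59×10⁷ m

L = 4πR²σT⁴ ⇒ R = √(L/(4πσT⁴)).
σT⁴ = 9880.57 W/m², so R = √(3.884×10²⁰/(4π×9880.57)) = 5.59×10⁷ m.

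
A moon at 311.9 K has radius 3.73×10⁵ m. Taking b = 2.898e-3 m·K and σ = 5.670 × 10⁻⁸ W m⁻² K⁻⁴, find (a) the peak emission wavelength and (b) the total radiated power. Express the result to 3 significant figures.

(a) λ_max = b/T = 2.898×10⁻³/311.9 = 9.291×10⁻⁶ m = 9.29 μm.
Surface area A = 4πR² = 4π(3.73×10⁵ m)² = 1.74835×10¹² m².
(b) P = σAT⁴ = 5.670×10⁻⁸×1.74835×10¹²×(311.9)⁴ = 9.38×10¹⁴ W.

λ_max ≈ 9.29 μm; P ≈ 9.38×10¹⁴ W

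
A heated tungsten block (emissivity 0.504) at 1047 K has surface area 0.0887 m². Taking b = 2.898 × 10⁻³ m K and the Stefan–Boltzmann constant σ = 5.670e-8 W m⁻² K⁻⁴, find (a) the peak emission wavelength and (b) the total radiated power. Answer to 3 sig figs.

λ_max ≈ 2.77×10³ nm; P ≈ 3.05×10³ W

(a) λ_max = b/T = 2.898×10⁻³/1047 = 2.768×10⁻⁶ m = 2.77×10³ nm.
Area A = 0.0887 m².
(b) P = εσAT⁴ = 0.504×5.670×10⁻⁸×0.0887×(1047)⁴ = 3.05×10³ W.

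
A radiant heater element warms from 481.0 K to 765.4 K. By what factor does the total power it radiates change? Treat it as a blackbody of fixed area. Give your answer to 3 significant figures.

P₂/P₁ ≈ 6.41

P ∝ T⁴, so P₂/P₁ = (T₂/T₁)⁴ = (765.4/481.0)⁴ = (1.59127)⁴ = 6.41.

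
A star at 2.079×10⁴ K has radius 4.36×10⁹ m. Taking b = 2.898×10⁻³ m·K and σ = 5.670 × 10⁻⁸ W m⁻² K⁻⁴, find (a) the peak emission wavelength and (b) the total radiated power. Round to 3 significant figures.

(a) λ_max = b/T = 2.898×10⁻³/2.079×10⁴ = 1.394×10⁻⁷ m = 139 nm.
Surface area A = 4πR² = 4π(4.36×10⁹ m)² = 2.38882×10²⁰ m².
(b) P = σAT⁴ = 5.670×10⁻⁸×2.38882×10²⁰×(2.079×10⁴)⁴ = 2.53×10³⁰ W.

λ_max ≈ 139 nm; P ≈ 2.53×10³⁰ W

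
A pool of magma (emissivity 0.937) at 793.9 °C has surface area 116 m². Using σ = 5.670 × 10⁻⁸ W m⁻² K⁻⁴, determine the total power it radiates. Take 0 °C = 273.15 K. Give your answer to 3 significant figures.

P ≈ 7.99×10⁶ W

T = 793.9 °C + 273.15 = 1067.05 K.
Area A = 116 m².
P = εσAT⁴ = 0.937 × 5.670×10⁻⁸ × 116 × (1067.05)⁴ = 7.99×10⁶ W.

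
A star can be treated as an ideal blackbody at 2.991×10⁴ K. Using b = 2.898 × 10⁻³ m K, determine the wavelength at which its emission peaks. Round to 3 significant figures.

λ_max ≈ 96.9 nm

Wien's displacement law: λ_max = b/T = (2.898×10⁻³ m·K)/(2.991×10⁴ K) = 9.689×10⁻⁸ m.
That is 96.9 nm, in the ultraviolet range.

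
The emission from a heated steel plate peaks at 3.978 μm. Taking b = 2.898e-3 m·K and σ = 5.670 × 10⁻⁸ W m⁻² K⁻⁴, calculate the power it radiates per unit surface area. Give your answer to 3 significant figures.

Wien's law: T = b/λ_max = 2.898×10⁻³/3.978×10⁻⁶ = 728.507 K.
Then I = σT⁴ = 5.670×10⁻⁸×(728.507)⁴ = 1.60×10⁴ W/m².

I ≈ 1.60×10⁴ W/m²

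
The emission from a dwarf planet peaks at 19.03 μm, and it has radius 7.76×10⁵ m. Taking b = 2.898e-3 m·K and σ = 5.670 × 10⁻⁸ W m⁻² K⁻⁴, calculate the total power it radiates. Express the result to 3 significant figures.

Wien's law: T = b/λ_max = 2.898×10⁻³/1.903×10⁻⁵ = 152.286 K.
Surface area A = 4πR² = 4π(7.76×10⁵ m)² = 7.56717×10¹² m².
Then P = σAT⁴ = 5.670×10⁻⁸×7.56717×10¹²×(152.286)⁴ = 2.31×10¹⁴ W.

P ≈ 2.31×10¹⁴ W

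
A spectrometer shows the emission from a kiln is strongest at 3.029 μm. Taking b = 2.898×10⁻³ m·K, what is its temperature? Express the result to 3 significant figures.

T ≈ 957 K

Wien's law gives T = b/λ_max = (2.898×10⁻³ m·K)/(3.029×10⁻⁶ m) = 957 K.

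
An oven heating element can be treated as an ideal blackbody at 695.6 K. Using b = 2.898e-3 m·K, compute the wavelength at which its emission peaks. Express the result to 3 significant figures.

Wien's displacement law: λ_max = b/T = (2.898×10⁻³ m·K)/(695.6 K) = 4.166×10⁻⁶ m.
That is 4.17 μm, in the infrared range.

λ_max ≈ 4.17 μm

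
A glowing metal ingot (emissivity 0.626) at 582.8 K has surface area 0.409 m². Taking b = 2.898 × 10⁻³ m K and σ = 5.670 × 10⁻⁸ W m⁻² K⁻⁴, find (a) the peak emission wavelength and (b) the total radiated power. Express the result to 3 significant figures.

λ_max ≈ 4.97 μm; P ≈ 1.67×10³ W

(a) λ_max = b/T = 2.898×10⁻³/582.8 = 4.973×10⁻⁶ m = 4.97 μm.
Area A = 0.409 m².
(b) P = εσAT⁴ = 0.626×5.670×10⁻⁸×0.409×(582.8)⁴ = 1.67×10³ W.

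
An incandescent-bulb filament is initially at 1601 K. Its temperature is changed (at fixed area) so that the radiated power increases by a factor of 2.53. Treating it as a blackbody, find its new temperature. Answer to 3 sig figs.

P ∝ T⁴, so T₂/T₁ = (P₂/P₁)^(1/4) = (2.53)^(1/4) = 1.26119.
T₂ = 1601 × 1.26119 = 2.02×10³ K.

T₂ ≈ 2.02×10³ K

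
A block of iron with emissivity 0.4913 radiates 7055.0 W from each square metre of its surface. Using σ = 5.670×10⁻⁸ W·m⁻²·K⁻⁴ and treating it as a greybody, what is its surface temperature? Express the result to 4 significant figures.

T ≈ 709.4 K

I = εσT⁴, so T = (I/εσ)^(1/4) = (7055.0/(0.4913×5.670×10⁻⁸))^(1/4) = 709.4 K.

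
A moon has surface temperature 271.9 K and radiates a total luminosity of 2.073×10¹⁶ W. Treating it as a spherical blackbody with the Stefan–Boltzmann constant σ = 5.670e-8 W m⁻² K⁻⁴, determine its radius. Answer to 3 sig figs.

R ≈ 2.31×10⁶ m

L = 4πR²σT⁴ ⇒ R = √(L/(4πσT⁴)).
σT⁴ = 309.899 W/m², so R = √(2.073×10¹⁶/(4π×309.899)) = 2.31×10⁶ m.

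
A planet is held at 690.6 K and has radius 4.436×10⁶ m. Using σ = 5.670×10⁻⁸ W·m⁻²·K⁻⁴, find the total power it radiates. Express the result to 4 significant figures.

P ≈ 3.189×10¹⁸ W

Surface area A = 4πR² = 4π(4.436×10⁶ m)² = 2.47282×10¹⁴ m².
P = σAT⁴ = 5.670×10⁻⁸ × 2.47282×10¹⁴ × (690.6)⁴ = 3.189×10¹⁸ W.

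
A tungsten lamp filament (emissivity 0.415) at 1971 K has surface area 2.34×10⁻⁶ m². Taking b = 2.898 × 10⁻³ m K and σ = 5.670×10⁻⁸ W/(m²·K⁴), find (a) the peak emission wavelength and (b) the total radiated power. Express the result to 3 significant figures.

λ_max ≈ 1.47 μm; P ≈ 0.831 W

(a) λ_max = b/T = 2.898×10⁻³/1971 = 1.470×10⁻⁶ m = 1.47 μm.
Area A = 2.34×10⁻⁶ m².
(b) P = εσAT⁴ = 0.415×5.670×10⁻⁸×2.34×10⁻⁶×(1971)⁴ = 0.831 W.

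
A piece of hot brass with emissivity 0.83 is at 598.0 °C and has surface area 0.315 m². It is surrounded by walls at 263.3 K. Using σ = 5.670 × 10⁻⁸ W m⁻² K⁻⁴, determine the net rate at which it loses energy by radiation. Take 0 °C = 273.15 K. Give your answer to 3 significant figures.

T = 598.0 °C + 273.15 = 871.15 K.
Area A = 0.315 m².
Net radiated power P_net = εσA(T⁴ − T₀⁴) = 0.83×5.670×10⁻⁸×0.315×(871.15⁴ − 263.3⁴).
T⁴ − T₀⁴ = 5.75933×10¹¹ − 4.80622×10⁹ = 5.71127×10¹¹ K⁴, so P_net = 8.47×10³ W.

Net loss ≈ 8.47×10³ W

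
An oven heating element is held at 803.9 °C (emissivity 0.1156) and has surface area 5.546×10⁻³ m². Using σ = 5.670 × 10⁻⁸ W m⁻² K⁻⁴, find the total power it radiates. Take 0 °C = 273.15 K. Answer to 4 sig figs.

T = 803.9 °C + 273.15 = 1077.05 K.
Area A = 5.546×10⁻³ m².
P = εσAT⁴ = 0.1156 × 5.670×10⁻⁸ × 5.546×10⁻³ × (1077.05)⁴ = 48.92 W.

P ≈ 48.92 W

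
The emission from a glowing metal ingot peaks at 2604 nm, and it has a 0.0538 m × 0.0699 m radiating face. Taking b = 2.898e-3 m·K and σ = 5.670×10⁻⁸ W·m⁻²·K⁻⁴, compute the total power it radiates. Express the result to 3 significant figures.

P ≈ 327 W

Wien's law: T = b/λ_max = 2.898×10⁻³/2.604×10⁻⁶ = 1112.90 K.
Area A = 0.0538 × 0.0699 = 3.76062×10⁻³ m².
Then P = σAT⁴ = 5.670×10⁻⁸×3.76062×10⁻³×(1112.90)⁴ = 327 W.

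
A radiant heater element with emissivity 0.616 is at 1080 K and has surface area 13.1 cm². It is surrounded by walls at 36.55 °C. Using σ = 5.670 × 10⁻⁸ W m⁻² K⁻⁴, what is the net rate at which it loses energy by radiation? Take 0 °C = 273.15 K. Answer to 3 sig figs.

Net loss ≈ 61.8 W

Surroundings: T = 36.55 °C + 273.15 = 309.70 K.
Area A = 13.1 cm² = 1.31×10⁻³ m².
Net radiated power P_net = εσA(T⁴ − T₀⁴) = 0.616×5.670×10⁻⁸×1.31×10⁻³×(1080⁴ − 309.70⁴).
T⁴ − T₀⁴ = 1.36049×10¹² − 9.19951×10⁹ = 1.35129×10¹² K⁴, so P_net = 61.8 W.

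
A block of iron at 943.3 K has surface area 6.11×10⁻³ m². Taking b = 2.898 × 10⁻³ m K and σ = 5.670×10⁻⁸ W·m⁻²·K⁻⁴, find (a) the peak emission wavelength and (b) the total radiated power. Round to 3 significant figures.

(a) λ_max = b/T = 2.898×10⁻³/943.3 = 3.072×10⁻⁶ m = 3.07 μm.
Area A = 6.11×10⁻³ m².
(b) P = σAT⁴ = 5.670×10⁻⁸×6.11×10⁻³×(943.3)⁴ = 274 W.

λ_max ≈ 3.07 μm; P ≈ 274 W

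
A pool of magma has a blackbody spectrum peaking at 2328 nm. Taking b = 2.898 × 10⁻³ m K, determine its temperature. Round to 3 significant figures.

T ≈ 1.24×10³ K

Wien's law gives T = b/λ_max = (2.898×10⁻³ m·K)/(2.328×10⁻⁶ m) = 1.24×10³ K.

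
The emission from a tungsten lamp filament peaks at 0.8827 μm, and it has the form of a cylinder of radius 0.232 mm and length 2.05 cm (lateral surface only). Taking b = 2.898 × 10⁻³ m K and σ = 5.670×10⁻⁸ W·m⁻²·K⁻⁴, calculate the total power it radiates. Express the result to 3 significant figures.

P ≈ 197 W

Wien's law: T = b/λ_max = 2.898×10⁻³/8.827×10⁻⁷ = 3283.11 K.
Lateral area A = 2πrL = 2π×2.32×10⁻⁴×0.0205 = 2.98828×10⁻⁵ m².
Then P = σAT⁴ = 5.670×10⁻⁸×2.98828×10⁻⁵×(3283.11)⁴ = 197 W.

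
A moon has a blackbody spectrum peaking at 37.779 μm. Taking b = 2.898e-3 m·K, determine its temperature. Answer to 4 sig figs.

Wien's law gives T = b/λ_max = (2.898×10⁻³ m·K)/(3.7779×10⁻⁵ m) = 76.71 K.

T ≈ 76.71 K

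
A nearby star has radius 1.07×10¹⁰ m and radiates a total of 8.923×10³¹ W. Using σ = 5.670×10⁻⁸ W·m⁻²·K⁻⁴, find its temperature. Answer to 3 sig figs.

T ≈ 3.23×10⁴ K

Surface area A = 4πR² = 4π(1.07×10¹⁰ m)² = 1.43872×10²¹ m².
P = σAT⁴ ⇒ T = (P/(σA))^(1/4) = (8.923×10³¹/(5.670×10⁻⁸×1.43872×10²¹))^(1/4) = 3.23×10⁴ K.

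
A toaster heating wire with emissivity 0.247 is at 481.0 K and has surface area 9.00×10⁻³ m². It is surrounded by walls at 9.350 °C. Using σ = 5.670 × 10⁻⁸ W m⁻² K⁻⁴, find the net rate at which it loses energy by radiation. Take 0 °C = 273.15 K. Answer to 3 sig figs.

Surroundings: T = 9.350 °C + 273.15 = 282.500 K.
Area A = 9.00×10⁻³ m².
Net radiated power P_net = εσA(T⁴ − T₀⁴) = 0.247×5.670×10⁻⁸×9.00×10⁻³×(481.0⁴ − 282.500⁴).
T⁴ − T₀⁴ = 5.35279×10¹⁰ − 6.36904×10⁹ = 4.71589×10¹⁰ K⁴, so P_net = 5.94 W.

Net loss ≈ 5.94 W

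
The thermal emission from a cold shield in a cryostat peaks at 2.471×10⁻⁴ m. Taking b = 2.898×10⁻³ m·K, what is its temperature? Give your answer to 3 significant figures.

T ≈ 11.7 K

Wien's law gives T = b/λ_max = (2.898×10⁻³ m·K)/(2.471×10⁻⁴ m) = 11.7 K.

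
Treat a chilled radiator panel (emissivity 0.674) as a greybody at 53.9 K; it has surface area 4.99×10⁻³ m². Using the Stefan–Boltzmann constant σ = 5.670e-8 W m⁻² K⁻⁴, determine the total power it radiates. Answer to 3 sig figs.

P ≈ 1.61×10⁻³ W

Area A = 4.99×10⁻³ m².
P = εσAT⁴ = 0.674 × 5.670×10⁻⁸ × 4.99×10⁻³ × (53.9)⁴ = 1.61×10⁻³ W.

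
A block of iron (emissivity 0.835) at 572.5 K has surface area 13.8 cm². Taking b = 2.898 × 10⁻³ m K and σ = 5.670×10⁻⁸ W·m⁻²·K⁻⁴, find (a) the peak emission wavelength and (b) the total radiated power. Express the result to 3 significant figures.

(a) λ_max = b/T = 2.898×10⁻³/572.5 = 5.062×10⁻⁶ m = 5.06 μm.
Area A = 13.8 cm² = 1.38×10⁻³ m².
(b) P = εσAT⁴ = 0.835×5.670×10⁻⁸×1.38×10⁻³×(572.5)⁴ = 7.02 W.

λ_max ≈ 5.06 μm; P ≈ 7.02 W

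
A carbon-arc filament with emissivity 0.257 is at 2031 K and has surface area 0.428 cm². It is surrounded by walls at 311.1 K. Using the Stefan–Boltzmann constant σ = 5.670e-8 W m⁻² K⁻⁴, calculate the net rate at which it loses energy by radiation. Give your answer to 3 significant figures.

Area A = 0.428 cm² = 4.28×10⁻⁵ m².
Net radiated power P_net = εσA(T⁴ − T₀⁴) = 0.257×5.670×10⁻⁸×4.28×10⁻⁵×(2031⁴ − 311.1⁴).
T⁴ − T₀⁴ = 1.70153×10¹³ − 9.36699×10⁹ = 1.70059×10¹³ K⁴, so P_net = 10.6 W.

Net loss ≈ 10.6 W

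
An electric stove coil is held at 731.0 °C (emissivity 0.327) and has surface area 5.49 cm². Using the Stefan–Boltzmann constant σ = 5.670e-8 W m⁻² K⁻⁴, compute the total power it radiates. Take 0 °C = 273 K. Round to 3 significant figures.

T = 731.0 °C + 273 = 1004.0 K.
Area A = 5.49 cm² = 5.49×10⁻⁴ m².
P = εσAT⁴ = 0.327 × 5.670×10⁻⁸ × 5.49×10⁻⁴ × (1004.0)⁴ = 10.3 W.

P ≈ 10.3 W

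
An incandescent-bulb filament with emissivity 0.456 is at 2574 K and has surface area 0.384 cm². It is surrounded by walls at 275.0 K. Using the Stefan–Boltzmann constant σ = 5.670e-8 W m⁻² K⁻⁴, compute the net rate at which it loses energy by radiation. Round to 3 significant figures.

Area A = 0.384 cm² = 3.84×10⁻⁵ m².
Net radiated power P_net = εσA(T⁴ − T₀⁴) = 0.456×5.670×10⁻⁸×3.84×10⁻⁵×(2574⁴ − 275.0⁴).
T⁴ − T₀⁴ = 4.38969×10¹³ − 5.71914×10⁹ = 4.38912×10¹³ K⁴, so P_net = 43.6 W.

Net loss ≈ 43.6 W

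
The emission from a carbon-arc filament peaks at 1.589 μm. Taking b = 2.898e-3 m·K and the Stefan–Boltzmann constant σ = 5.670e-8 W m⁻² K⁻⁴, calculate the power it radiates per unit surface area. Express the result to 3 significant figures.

I ≈ 6.27×10⁵ W/m²

Wien's law: T = b/λ_max = 2.898×10⁻³/1.589×10⁻⁶ = 1823.79 K.
Then I = σT⁴ = 5.670×10⁻⁸×(1823.79)⁴ = 6.27×10⁵ W/m².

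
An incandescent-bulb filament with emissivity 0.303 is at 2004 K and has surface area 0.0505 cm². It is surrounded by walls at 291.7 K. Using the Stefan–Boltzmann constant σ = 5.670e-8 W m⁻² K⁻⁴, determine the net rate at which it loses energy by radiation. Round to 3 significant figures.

Area A = 0.0505 cm² = 5.05×10⁻⁶ m².
Net radiated power P_net = εσA(T⁴ − T₀⁴) = 0.303×5.670×10⁻⁸×5.05×10⁻⁶×(2004⁴ − 291.7⁴).
T⁴ − T₀⁴ = 1.61284×10¹³ − 7.24012×10⁹ = 1.61212×10¹³ K⁴, so P_net = 1.40 W.

Net loss ≈ 1.40 W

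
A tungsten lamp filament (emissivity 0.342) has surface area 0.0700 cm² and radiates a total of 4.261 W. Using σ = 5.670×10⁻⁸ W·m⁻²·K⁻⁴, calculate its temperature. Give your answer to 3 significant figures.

T ≈ 2.37×10³ K

Area A = 0.0700 cm² = 7.00×10⁻⁶ m².
P = εσAT⁴ ⇒ T = (P/(εσA))^(1/4) = (4.261/(0.342×5.670×10⁻⁸×7.00×10⁻⁶))^(1/4) = 2.37×10³ K.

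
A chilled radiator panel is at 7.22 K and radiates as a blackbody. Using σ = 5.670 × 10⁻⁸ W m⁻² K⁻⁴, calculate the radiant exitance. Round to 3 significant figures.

Stefan–Boltzmann: I = σT⁴ = 5.670×10⁻⁸ × (7.22)⁴ = 1.54×10⁻⁴ W/m².

I ≈ 1.54×10⁻⁴ W/m²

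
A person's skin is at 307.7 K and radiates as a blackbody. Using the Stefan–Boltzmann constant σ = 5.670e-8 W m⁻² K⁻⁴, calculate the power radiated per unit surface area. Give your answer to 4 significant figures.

I ≈ 508.3 W/m²

Stefan–Boltzmann: I = σT⁴ = 5.670×10⁻⁸ × (307.7)⁴ = 508.3 W/m².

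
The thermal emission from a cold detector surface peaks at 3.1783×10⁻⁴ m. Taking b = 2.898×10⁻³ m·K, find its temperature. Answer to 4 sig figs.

T ≈ 9.118 K

Wien's law gives T = b/λ_max = (2.898×10⁻³ m·K)/(3.1783×10⁻⁴ m) = 9.118 K.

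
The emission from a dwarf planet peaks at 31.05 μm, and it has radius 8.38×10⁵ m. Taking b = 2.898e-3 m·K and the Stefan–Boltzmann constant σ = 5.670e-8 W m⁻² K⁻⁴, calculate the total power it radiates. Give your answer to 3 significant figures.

P ≈ 3.80×10¹³ W

Wien's law: T = b/λ_max = 2.898×10⁻³/3.105×10⁻⁵ = 93.3333 K.
Surface area A = 4πR² = 4π(8.38×10⁵ m)² = 8.82466×10¹² m².
Then P = σAT⁴ = 5.670×10⁻⁸×8.82466×10¹²×(93.3333)⁴ = 3.80×10¹³ W.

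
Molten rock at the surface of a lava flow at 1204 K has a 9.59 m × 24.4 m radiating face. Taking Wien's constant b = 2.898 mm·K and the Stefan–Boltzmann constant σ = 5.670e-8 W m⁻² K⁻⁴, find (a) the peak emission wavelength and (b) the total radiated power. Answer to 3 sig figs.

λ_max ≈ 2.41 μm; P ≈ 2.79×10⁷ W

(a) λ_max = b/T = 2.898×10⁻³/1204 = 2.407×10⁻⁶ m = 2.41 μm.
Area A = 9.59 × 24.4 = 233.996 m².
(b) P = σAT⁴ = 5.670×10⁻⁸×233.996×(1204)⁴ = 2.79×10⁷ W.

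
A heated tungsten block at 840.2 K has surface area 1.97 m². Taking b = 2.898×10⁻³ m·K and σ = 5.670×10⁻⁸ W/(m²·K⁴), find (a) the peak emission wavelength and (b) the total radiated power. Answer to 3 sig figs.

(a) λ_max = b/T = 2.898×10⁻³/840.2 = 3.449×10⁻⁶ m = 3.45 μm.
Area A = 1.97 m².
(b) P = σAT⁴ = 5.670×10⁻⁸×1.97×(840.2)⁴ = 5.57×10⁴ W.

λ_max ≈ 3.45 μm; P ≈ 5.57×10⁴ W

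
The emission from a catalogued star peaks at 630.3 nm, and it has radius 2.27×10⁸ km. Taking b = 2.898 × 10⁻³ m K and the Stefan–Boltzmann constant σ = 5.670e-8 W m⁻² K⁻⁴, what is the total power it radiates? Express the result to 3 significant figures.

P ≈ 1.64×10³¹ W

Wien's law: T = b/λ_max = 2.898×10⁻³/6.303×10⁻⁷ = 4597.81 K.
Surface area A = 4πR² = 4π(2.27×10¹¹ m)² = 6.47533×10²³ m².
Then P = σAT⁴ = 5.670×10⁻⁸×6.47533×10²³×(4597.81)⁴ = 1.64×10³¹ W.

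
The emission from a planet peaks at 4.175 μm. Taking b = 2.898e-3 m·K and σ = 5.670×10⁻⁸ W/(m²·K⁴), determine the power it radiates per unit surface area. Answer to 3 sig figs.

I ≈ 1.32×10⁴ W/m²

Wien's law: T = b/λ_max = 2.898×10⁻³/4.175×10⁻⁶ = 694.132 K.
Then I = σT⁴ = 5.670×10⁻⁸×(694.132)⁴ = 1.32×10⁴ W/m².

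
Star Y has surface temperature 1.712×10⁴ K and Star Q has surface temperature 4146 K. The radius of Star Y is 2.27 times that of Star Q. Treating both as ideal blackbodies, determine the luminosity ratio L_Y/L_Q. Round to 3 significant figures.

L_Y/L_Q ≈ 1.50×10³

L ∝ R²T⁴, so L_Y/L_Q = (R_Y/R_Q)²(T_Y/T_Q)⁴ = (2.27)² × (1.712×10⁴/4146)⁴ = 5.1529 × 290.735 = 1.50×10³.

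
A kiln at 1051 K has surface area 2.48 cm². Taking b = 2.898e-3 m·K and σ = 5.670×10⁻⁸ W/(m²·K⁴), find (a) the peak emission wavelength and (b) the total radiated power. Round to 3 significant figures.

(a) λ_max = b/T = 2.898×10⁻³/1051 = 2.757×10⁻⁶ m = 2.76 μm.
Area A = 2.48 cm² = 2.48×10⁻⁴ m².
(b) P = σAT⁴ = 5.670×10⁻⁸×2.48×10⁻⁴×(1051)⁴ = 17.2 W.

λ_max ≈ 2.76 μm; P ≈ 17.2 W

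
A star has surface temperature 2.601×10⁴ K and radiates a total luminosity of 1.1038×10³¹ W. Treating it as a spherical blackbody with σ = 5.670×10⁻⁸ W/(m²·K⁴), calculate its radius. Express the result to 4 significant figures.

L = 4πR²σT⁴ ⇒ R = √(L/(4πσT⁴)).
σT⁴ = 2.59504×10¹⁰ W/m², so R = √(1.1038×10³¹/(4π×2.59504×10¹⁰)) = 5.818×10⁹ m.

R ≈ 5.818×10⁹ m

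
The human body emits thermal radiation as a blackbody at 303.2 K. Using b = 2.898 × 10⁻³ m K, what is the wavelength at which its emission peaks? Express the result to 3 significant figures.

Wien's displacement law: λ_max = b/T = (2.898×10⁻³ m·K)/(303.2 K) = 9.558×10⁻⁶ m.
That is 9.56 μm, in the infrared range.

λ_max ≈ 9.56 μm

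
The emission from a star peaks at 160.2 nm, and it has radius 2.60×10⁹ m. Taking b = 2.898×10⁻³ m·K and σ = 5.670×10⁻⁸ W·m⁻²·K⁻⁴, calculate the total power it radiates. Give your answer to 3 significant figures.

P ≈ 5.16×10²⁹ W

Wien's law: T = b/λ_max = 2.898×10⁻³/1.602×10⁻⁷ = 18089.9 K.
Surface area A = 4πR² = 4π(2.60×10⁹ m)² = 8.49487×10¹⁹ m².
Then P = σAT⁴ = 5.670×10⁻⁸×8.49487×10¹⁹×(18089.9)⁴ = 5.16×10²⁹ W.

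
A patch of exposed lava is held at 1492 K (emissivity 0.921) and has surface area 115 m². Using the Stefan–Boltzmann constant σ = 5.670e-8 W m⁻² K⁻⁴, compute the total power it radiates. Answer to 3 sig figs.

Area A = 115 m².
P = εσAT⁴ = 0.921 × 5.670×10⁻⁸ × 115 × (1492)⁴ = 2.98×10⁷ W.

P ≈ 2.98×10⁷ W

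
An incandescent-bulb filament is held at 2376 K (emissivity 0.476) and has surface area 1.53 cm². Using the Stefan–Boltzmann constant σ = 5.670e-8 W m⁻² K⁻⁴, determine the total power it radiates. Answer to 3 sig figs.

Area A = 1.53 cm² = 1.53×10⁻⁴ m².
P = εσAT⁴ = 0.476 × 5.670×10⁻⁸ × 1.53×10⁻⁴ × (2376)⁴ = 132 W.

P ≈ 132 W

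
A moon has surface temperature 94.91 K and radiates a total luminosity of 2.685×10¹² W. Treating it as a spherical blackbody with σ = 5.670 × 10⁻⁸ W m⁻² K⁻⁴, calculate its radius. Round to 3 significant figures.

L = 4πR²σT⁴ ⇒ R = √(L/(4πσT⁴)).
σT⁴ = 4.60077 W/m², so R = √(2.685×10¹²/(4π×4.60077)) = 2.16×10⁵ m.

R ≈ 2.16×10⁵ m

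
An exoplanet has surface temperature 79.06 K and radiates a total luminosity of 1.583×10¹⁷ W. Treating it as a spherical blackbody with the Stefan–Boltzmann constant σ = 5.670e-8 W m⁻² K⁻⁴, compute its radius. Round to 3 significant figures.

R ≈ 7.54×10⁷ m

L = 4πR²σT⁴ ⇒ R = √(L/(4πσT⁴)).
σT⁴ = 2.21519 W/m², so R = √(1.583×10¹⁷/(4π×2.21519)) = 7.54×10⁷ m.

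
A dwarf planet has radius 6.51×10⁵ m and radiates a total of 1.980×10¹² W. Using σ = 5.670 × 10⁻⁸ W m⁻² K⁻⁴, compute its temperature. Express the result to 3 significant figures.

T ≈ 50.6 K

Surface area A = 4πR² = 4π(6.51×10⁵ m)² = 5.32564×10¹² m².
P = σAT⁴ ⇒ T = (P/(σA))^(1/4) = (1.980×10¹²/(5.670×10⁻⁸×5.32564×10¹²))^(1/4) = 50.6 K.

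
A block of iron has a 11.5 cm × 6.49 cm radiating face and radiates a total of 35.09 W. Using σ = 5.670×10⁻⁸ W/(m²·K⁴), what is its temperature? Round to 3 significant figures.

T ≈ 537 K

Area A = 0.115 × 0.0649 = 7.4635×10⁻³ m².
P = σAT⁴ ⇒ T = (P/(σA))^(1/4) = (35.09/(5.670×10⁻⁸×7.4635×10⁻³))^(1/4) = 537 K.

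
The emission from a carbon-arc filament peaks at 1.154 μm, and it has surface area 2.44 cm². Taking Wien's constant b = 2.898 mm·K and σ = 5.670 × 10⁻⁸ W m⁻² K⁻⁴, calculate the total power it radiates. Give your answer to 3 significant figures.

Wien's law: T = b/λ_max = 2.898×10⁻³/1.154×10⁻⁶ = 2511.27 K.
Area A = 2.44 cm² = 2.44×10⁻⁴ m².
Then P = σAT⁴ = 5.670×10⁻⁸×2.44×10⁻⁴×(2511.27)⁴ = 550 W.

P ≈ 550 W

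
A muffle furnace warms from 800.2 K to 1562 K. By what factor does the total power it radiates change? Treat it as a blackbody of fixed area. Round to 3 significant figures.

P₂/P₁ ≈ 14.5

P ∝ T⁴, so P₂/P₁ = (T₂/T₁)⁴ = (1562/800.2)⁴ = (1.95201)⁴ = 14.5.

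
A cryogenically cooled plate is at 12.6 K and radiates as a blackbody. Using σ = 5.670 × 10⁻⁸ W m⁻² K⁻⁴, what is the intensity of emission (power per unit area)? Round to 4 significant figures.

Stefan–Boltzmann: I = σT⁴ = 5.670×10⁻⁸ × (12.6)⁴ = 1.429×10⁻³ W/m².

I ≈ 1.429×10⁻³ W/m²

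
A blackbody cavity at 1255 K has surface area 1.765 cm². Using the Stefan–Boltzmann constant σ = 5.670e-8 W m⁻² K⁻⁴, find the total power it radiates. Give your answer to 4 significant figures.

Area A = 1.765 cm² = 1.765×10⁻⁴ m².
P = σAT⁴ = 5.670×10⁻⁸ × 1.765×10⁻⁴ × (1255)⁴ = 24.83 W.

P ≈ 24.83 W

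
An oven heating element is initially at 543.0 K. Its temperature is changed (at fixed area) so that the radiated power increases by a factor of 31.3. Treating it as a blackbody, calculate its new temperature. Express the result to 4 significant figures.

T₂ ≈ 1284 K

P ∝ T⁴, so T₂/T₁ = (P₂/P₁)^(1/4) = (31.3)^(1/4) = 2.36530.
T₂ = 543.0 × 2.36530 = 1284 K.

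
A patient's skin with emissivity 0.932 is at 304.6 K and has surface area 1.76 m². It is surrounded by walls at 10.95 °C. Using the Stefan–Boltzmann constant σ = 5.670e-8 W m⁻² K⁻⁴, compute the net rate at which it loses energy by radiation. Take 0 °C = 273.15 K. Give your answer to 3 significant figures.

Net loss ≈ 195 W

Surroundings: T = 10.95 °C + 273.15 = 284.10 K.
Area A = 1.76 m².
Net radiated power P_net = εσA(T⁴ − T₀⁴) = 0.932×5.670×10⁻⁸×1.76×(304.6⁴ − 284.10⁴).
T⁴ − T₀⁴ = 8.60834×10⁹ − 6.51456×10⁹ = 2.09378×10⁹ K⁴, so P_net = 195 W.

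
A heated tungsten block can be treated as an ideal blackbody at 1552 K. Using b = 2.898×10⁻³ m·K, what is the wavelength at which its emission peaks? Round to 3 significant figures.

λ_max ≈ 1.87×10³ nm

Wien's displacement law: λ_max = b/T = (2.898×10⁻³ m·K)/(1552 K) = 1.867×10⁻⁶ m.
That is 1.87×10³ nm, in the infrared range.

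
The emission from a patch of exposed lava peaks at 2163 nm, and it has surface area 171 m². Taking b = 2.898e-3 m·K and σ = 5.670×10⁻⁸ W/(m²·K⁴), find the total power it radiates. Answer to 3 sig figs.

P ≈ 3.12×10⁷ W

Wien's law: T = b/λ_max = 2.898×10⁻³/2.163×10⁻⁶ = 1339.81 K.
Area A = 171 m².
Then P = σAT⁴ = 5.670×10⁻⁸×171×(1339.81)⁴ = 3.12×10⁷ W.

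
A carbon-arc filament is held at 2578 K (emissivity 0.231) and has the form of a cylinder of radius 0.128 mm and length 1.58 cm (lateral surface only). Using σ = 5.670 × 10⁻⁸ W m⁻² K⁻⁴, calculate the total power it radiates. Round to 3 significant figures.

Lateral area A = 2πrL = 2π×1.28×10⁻⁴×0.0158 = 1.27071×10⁻⁵ m².
P = εσAT⁴ = 0.231 × 5.670×10⁻⁸ × 1.27071×10⁻⁵ × (2578)⁴ = 7.35 W.

P ≈ 7.35 W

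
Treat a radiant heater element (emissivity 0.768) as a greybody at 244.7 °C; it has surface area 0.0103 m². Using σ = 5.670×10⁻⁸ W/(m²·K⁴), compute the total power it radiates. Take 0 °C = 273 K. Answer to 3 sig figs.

T = 244.7 °C + 273 = 517.7 K.
Area A = 0.0103 m².
P = εσAT⁴ = 0.768 × 5.670×10⁻⁸ × 0.0103 × (517.7)⁴ = 32.2 W.

P ≈ 32.2 W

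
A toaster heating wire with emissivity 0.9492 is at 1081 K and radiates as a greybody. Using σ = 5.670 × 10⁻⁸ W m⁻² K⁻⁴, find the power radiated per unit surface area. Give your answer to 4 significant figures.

Stefan–Boltzmann: I = εσT⁴ = 0.9492 × 5.670×10⁻⁸ × (1081)⁴ = 7.349×10⁴ W/m².

I ≈ 7.349×10⁴ W/m²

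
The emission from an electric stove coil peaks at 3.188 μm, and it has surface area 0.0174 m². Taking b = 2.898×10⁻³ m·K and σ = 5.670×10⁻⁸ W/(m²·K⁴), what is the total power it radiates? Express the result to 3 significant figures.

P ≈ 674 W

Wien's law: T = b/λ_max = 2.898×10⁻³/3.188×10⁻⁶ = 909.034 K.
Area A = 0.0174 m².
Then P = σAT⁴ = 5.670×10⁻⁸×0.0174×(909.034)⁴ = 674 W.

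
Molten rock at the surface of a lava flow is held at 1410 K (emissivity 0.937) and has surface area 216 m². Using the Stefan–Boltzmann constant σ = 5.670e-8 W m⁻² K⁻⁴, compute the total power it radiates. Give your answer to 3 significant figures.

Area A = 216 m².
P = εσAT⁴ = 0.937 × 5.670×10⁻⁸ × 216 × (1410)⁴ = 4.54×10⁷ W.

P ≈ 4.54×10⁷ W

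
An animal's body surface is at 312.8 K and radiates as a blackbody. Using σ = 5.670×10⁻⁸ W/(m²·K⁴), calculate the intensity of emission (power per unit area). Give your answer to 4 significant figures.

I ≈ 542.8 W/m²

Stefan–Boltzmann: I = σT⁴ = 5.670×10⁻⁸ × (312.8)⁴ = 542.8 W/m².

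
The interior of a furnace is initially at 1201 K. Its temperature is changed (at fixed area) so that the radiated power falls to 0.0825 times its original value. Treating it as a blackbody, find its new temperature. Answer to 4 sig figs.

P ∝ T⁴, so T₂/T₁ = (P₂/P₁)^(1/4) = (0.0825)^(1/4) = 0.535937.
T₂ = 1201 × 0.535937 = 643.7 K.

T₂ ≈ 643.7 K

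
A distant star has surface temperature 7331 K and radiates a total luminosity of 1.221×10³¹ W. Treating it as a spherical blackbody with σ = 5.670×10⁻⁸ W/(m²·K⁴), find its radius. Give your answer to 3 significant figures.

L = 4πR²σT⁴ ⇒ R = √(L/(4πσT⁴)).
σT⁴ = 1.63771×10⁸ W/m², so R = √(1.221×10³¹/(4π×1.63771×10⁸)) = 7.70×10¹⁰ m.

R ≈ 7.70×10¹⁰ m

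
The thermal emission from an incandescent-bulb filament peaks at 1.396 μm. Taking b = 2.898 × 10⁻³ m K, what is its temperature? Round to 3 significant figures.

T ≈ 2.08×10³ K

Wien's law gives T = b/λ_max = (2.898×10⁻³ m·K)/(1.396×10⁻⁶ m) = 2.08×10³ K.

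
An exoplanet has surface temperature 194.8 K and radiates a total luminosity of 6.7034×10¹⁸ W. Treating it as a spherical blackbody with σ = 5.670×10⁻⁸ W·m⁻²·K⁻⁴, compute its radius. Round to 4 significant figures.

R ≈ 8.083×10⁷ m

L = 4πR²σT⁴ ⇒ R = √(L/(4πσT⁴)).
σT⁴ = 81.6467 W/m², so R = √(6.7034×10¹⁸/(4π×81.6467)) = 8.083×10⁷ m.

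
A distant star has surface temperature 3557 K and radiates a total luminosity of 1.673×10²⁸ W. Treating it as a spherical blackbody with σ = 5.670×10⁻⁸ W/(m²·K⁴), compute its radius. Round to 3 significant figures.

L = 4πR²σT⁴ ⇒ R = √(L/(4πσT⁴)).
σT⁴ = 9.07650×10⁶ W/m², so R = √(1.673×10²⁸/(4π×9.07650×10⁶)) = 1.21×10¹⁰ m.

R ≈ 1.21×10¹⁰ m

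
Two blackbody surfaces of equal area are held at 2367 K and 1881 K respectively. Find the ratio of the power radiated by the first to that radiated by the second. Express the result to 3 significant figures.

With equal areas, P₁/P₂ = (T₁/T₂)⁴ = (2367/1881)⁴ = 2.51.

P₁/P₂ ≈ 2.51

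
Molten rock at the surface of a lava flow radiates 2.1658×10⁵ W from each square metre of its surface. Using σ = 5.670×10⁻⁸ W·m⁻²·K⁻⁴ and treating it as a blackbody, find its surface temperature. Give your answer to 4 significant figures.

I = σT⁴, so T = (I/σ)^(1/4) = (2.1658×10⁵/(5.670×10⁻⁸))^(1/4) = 1398 K.

T ≈ 1398 K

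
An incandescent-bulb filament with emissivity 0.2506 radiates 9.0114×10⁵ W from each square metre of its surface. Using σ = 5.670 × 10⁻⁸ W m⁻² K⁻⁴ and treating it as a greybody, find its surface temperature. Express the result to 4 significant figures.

I = εσT⁴, so T = (I/εσ)^(1/4) = (9.0114×10⁵/(0.2506×5.670×10⁻⁸))^(1/4) = 2822 K.

T ≈ 2822 K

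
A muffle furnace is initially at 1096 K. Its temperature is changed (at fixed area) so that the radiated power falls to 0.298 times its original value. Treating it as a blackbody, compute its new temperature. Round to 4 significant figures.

T₂ ≈ 809.8 K

P ∝ T⁴, so T₂/T₁ = (P₂/P₁)^(1/4) = (0.298)^(1/4) = 0.738846.
T₂ = 1096 × 0.738846 = 809.8 K.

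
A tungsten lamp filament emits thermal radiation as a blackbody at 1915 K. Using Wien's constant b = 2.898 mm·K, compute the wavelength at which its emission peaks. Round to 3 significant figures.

λ_max ≈ 1.51×10³ nm

Wien's displacement law: λ_max = b/T = (2.898×10⁻³ m·K)/(1915 K) = 1.513×10⁻⁶ m.
That is 1.51×10³ nm, in the infrared range.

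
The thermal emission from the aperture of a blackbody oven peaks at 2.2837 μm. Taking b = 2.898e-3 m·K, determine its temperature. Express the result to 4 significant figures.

Wien's law gives T = b/λ_max = (2.898×10⁻³ m·K)/(2.2837×10⁻⁶ m) = 1269 K.

T ≈ 1269 K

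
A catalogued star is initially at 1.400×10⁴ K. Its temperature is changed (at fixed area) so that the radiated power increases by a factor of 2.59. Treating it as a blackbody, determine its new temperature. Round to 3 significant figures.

P ∝ T⁴, so T₂/T₁ = (P₂/P₁)^(1/4) = (2.59)^(1/4) = 1.26860.
T₂ = 1.400×10⁴ × 1.26860 = 1.78×10⁴ K.

T₂ ≈ 1.78×10⁴ K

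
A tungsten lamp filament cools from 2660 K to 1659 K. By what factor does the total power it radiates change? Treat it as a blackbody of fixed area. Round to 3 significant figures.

P₂/P₁ ≈ 0.151

P ∝ T⁴, so P₂/P₁ = (T₂/T₁)⁴ = (1659/2660)⁴ = (0.623684)⁴ = 0.151.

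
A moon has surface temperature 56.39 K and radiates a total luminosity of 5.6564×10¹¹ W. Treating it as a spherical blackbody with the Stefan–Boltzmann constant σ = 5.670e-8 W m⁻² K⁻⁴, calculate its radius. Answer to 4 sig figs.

R ≈ 2.802×10⁵ m

L = 4πR²σT⁴ ⇒ R = √(L/(4πσT⁴)).
σT⁴ = 0.573313 W/m², so R = √(5.6564×10¹¹/(4π×0.573313)) = 2.802×10⁵ m.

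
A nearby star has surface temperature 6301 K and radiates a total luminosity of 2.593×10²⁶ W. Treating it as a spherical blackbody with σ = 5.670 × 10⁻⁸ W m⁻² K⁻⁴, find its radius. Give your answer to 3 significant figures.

R ≈ 4.80×10⁸ m

L = 4πR²σT⁴ ⇒ R = √(L/(4πσT⁴)).
σT⁴ = 8.93760×10⁷ W/m², so R = √(2.593×10²⁶/(4π×8.93760×10⁷)) = 4.80×10⁸ m.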